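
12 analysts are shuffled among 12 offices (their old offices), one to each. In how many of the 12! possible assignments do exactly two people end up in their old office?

88107426

Choose which 2 of the 12 are fixed: C(12,2) = 66.
The remaining 10 must be deranged: !10 = 1334961.
Total: 66 × 1334961 = 88107426.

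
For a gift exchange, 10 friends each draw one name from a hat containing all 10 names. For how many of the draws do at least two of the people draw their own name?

Sum C(10,i)·!(10-i) for i = 2..10:
  i=2: C(10,2)·!8 = 45·14833 = 667485
  i=3: C(10,3)·!7 = 120·1854 = 222480
  i=4: C(10,4)·!6 = 210·265 = 55650
  i=5: C(10,5)·!5 = 252·44 = 11088
  i=6: C(10,6)·!4 = 210·9 = 1890
  i=7: C(10,7)·!3 = 120·2 = 240
  i=8: C(10,8)·!2 = 45·1 = 45
  i=9: C(10,9)·!1 = 10·0 = 0
  i=10: C(10,10)·!0 = 1·1 = 1
Total = 958879.

958879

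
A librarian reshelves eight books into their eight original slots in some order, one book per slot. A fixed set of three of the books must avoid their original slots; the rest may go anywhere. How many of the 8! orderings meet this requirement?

27240

Inclusion-exclusion on the 3 forbidden self-matches:
Σ_{j=0}^{3} (-1)^j C(3,j)(8-j)!
= C(3,0)·8! - C(3,1)·7! + C(3,2)·6! - C(3,3)·5!
= 40320 - 15120 + 2160 - 120
= 27240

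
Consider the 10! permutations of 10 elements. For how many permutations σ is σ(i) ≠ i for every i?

Use !n = n·!(n-1) + (-1)^n.
!10 = 10·133496 + 1 = 1334961

1334961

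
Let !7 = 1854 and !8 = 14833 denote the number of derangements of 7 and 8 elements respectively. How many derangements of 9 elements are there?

!9 = (9-1)·(!8 + !7) = 8·(14833 + 1854) = 8·16687 = 133496.

133496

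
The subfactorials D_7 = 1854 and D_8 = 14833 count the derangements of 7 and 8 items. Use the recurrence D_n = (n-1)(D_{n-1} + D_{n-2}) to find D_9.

D_9 = (9-1)·(D_8 + D_7) = 8·(14833 + 1854) = 8·16687 = 133496.

133496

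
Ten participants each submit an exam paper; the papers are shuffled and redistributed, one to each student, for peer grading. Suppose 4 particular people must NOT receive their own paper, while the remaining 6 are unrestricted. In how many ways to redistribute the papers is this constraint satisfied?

2399760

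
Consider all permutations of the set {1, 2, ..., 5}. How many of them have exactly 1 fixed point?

45

Choose which one of the 5 is fixed: C(5,1) = 5.
The remaining 4 must be deranged: !4 = 9.
Total: 5 × 9 = 45.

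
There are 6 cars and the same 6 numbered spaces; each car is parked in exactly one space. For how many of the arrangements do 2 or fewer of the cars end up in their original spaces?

664

Sum C(6,i)·!(6-i) for i = 0..2:
  i=0: C(6,0)·!6 = 1·265 = 265
  i=1: C(6,1)·!5 = 6·44 = 264
  i=2: C(6,2)·!4 = 15·9 = 135
Total = 664.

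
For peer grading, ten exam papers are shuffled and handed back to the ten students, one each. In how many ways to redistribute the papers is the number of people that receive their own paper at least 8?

46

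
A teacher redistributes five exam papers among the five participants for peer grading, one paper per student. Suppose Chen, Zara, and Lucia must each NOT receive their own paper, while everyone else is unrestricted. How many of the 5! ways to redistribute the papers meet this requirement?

Inclusion-exclusion on the 3 forbidden self-matches:
Σ_{j=0}^{3} (-1)^j C(3,j)(5-j)!
= C(3,0)·5! - C(3,1)·4! + C(3,2)·3! - C(3,3)·2!
= 120 - 72 + 18 - 2
= 64

64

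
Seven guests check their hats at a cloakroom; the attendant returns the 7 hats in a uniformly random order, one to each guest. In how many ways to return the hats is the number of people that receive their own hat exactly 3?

Choose which 3 of the 7 are fixed: C(7,3) = 35.
The remaining 4 must be deranged: !4 = 9.
Total: 35 × 9 = 315.

315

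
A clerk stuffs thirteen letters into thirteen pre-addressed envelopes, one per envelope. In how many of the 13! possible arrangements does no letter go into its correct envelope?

Use !n = (n-1)(!(n-1) + !(n-2)).
!13 = 12·(176214841 + 14684570) = 12·190899411 = 2290792932

2290792932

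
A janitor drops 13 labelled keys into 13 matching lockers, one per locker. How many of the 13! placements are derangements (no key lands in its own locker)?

2290792932

By inclusion-exclusion, !13 = Σ (-1)^k · 13!/k! for k=0..13
= 13! - 13!/1! + 13!/2! - 13!/3! + 13!/4! - 13!/5! + 13!/6! - 13!/7! + 13!/8! - 13!/9! + 13!/10! - 13!/11! + 13!/12! - 13!/13!
= 6227020800 - 6227020800 + 3113510400 - 1037836800 + 259459200 - 51891840 + 8648640 - 1235520 + 154440 - 17160 + 1716 - 156 + 13 - 1
= 2290792932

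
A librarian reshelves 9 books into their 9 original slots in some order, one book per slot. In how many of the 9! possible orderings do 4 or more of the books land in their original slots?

6883

Sum C(9,i)·!(9-i) for i = 4..9:
  i=4: C(9,4)·!5 = 126·44 = 5544
  i=5: C(9,5)·!4 = 126·9 = 1134
  i=6: C(9,6)·!3 = 84·2 = 168
  i=7: C(9,7)·!2 = 36·1 = 36
  i=8: C(9,8)·!1 = 9·0 = 0
  i=9: C(9,9)·!0 = 1·1 = 1
Total = 6883.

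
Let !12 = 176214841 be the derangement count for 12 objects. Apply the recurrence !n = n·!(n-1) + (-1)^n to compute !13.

!13 = 13·176214841 - 1 = 2290792932.

2290792932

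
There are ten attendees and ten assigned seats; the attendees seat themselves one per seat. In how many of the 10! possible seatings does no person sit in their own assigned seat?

1334961

Recurrence: !10 = 9·(!9 + !8).
!10 = 9·(133496 + 14833) = 9·148329 = 1334961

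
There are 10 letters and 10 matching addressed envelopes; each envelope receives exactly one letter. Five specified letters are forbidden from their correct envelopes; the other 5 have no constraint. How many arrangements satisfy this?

2170680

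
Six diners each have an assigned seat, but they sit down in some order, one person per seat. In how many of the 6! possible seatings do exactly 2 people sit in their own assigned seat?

Choose which 2 of the 6 are fixed: C(6,2) = 15.
The remaining 4 must be deranged: !4 = 9.
Total: 15 × 9 = 135.

135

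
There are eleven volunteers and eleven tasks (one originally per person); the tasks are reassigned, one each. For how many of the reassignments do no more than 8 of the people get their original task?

# with exactly i fixed is C(11,i)·!(11-i); sum over i=0..8:
  i=0: C(11,0)·!11 = 1·14684570 = 14684570
  i=1: C(11,1)·!10 = 11·1334961 = 14684571
  i=2: C(11,2)·!9 = 55·133496 = 7342280
  i=3: C(11,3)·!8 = 165·14833 = 2447445
  i=4: C(11,4)·!7 = 330·1854 = 611820
  i=5: C(11,5)·!6 = 462·265 = 122430
  i=6: C(11,6)·!5 = 462·44 = 20328
  i=7: C(11,7)·!4 = 330·9 = 2970
  i=8: C(11,8)·!3 = 165·2 = 330
Total = 39916744.

39916744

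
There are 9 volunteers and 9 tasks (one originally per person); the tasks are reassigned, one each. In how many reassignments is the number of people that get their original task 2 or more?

Sum C(9,i)·!(9-i) for i = 2..9:
  i=2: C(9,2)·!7 = 36·1854 = 66744
  i=3: C(9,3)·!6 = 84·265 = 22260
  i=4: C(9,4)·!5 = 126·44 = 5544
  i=5: C(9,5)·!4 = 126·9 = 1134
  i=6: C(9,6)·!3 = 84·2 = 168
  i=7: C(9,7)·!2 = 36·1 = 36
  i=8: C(9,8)·!1 = 9·0 = 0
  i=9: C(9,9)·!0 = 1·1 = 1
Total = 95887.

95887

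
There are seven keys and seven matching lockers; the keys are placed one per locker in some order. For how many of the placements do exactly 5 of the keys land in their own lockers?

Pick the 5 fixed positions: C(7,5) = 21 ways.
The other 2 form a derangement: !2 = 1.
Total: 21 × 1 = 21.

21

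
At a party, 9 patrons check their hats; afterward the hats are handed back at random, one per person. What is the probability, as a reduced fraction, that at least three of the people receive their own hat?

Favorable outcomes: Σ_{i≥3} C(9,i)·!(9-i) = 84·265 + 126·44 + 126·9 + 84·2 + 36·1 + 9·0 + 1·1 = 29143.
Total outcomes: 9! = 362880.
Probability = 29143/362880 = 29143/362880.

29143/362880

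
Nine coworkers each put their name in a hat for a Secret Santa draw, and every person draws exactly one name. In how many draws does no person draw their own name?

133496

!9 is the nearest integer to 9!/e.
9! = 362880, and 362880/e ≈ 133496.09, so !9 = 133496.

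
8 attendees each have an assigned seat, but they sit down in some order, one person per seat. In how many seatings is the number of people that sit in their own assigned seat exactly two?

7420

Choose which 2 of the 8 are fixed: C(8,2) = 28.
The remaining 6 must be deranged: !6 = 265.
Total: 28 × 265 = 7420.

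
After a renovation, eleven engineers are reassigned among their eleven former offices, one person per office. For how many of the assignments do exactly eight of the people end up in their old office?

Pick the 8 fixed positions: C(11,8) = 165 ways.
The other 3 form a derangement: !3 = 2.
Total: 165 × 2 = 330.

330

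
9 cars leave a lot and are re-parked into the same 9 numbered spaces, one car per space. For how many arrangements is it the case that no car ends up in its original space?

133496

Use !n = n·!(n-1) + (-1)^n.
!9 = 9·14833 - 1 = 133496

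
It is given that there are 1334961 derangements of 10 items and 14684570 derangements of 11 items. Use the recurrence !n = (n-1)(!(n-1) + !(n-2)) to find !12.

176214841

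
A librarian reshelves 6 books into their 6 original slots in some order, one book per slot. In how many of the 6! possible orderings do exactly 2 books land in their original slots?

135

Pick the 2 fixed positions: C(6,2) = 15 ways.
The remaining 4 must be deranged: !4 = 9.
Total: 15 × 9 = 135.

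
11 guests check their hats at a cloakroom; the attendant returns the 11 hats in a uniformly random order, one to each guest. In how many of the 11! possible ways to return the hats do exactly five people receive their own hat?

122430

Pick the 5 fixed positions: C(11,5) = 462 ways.
The remaining 6 must be deranged: !6 = 265.
Total: 462 × 265 = 122430.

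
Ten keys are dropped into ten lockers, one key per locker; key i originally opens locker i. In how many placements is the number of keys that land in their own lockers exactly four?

Pick the 4 fixed positions: C(10,4) = 210 ways.
The remaining 6 must be deranged: !6 = 265.
Total: 210 × 265 = 55650.

55650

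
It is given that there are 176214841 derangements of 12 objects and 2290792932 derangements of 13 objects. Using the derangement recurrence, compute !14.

32071101049

!14 = (14-1)·(!13 + !12) = 13·(2290792932 + 176214841) = 13·2467007773 = 32071101049.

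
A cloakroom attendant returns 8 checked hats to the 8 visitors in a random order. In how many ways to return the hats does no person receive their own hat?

14833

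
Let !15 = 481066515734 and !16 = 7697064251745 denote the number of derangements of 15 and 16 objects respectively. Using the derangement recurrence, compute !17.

!17 = (17-1)·(!16 + !15) = 16·(7697064251745 + 481066515734) = 16·8178130767479 = 130850092279664.

130850092279664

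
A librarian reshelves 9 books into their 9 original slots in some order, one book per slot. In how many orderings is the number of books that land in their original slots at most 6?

362843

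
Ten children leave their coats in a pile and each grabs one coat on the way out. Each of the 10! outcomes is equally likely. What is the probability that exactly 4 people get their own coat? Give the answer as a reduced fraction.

53/3456

Favorable outcomes: C(10,4)·!6 = 210·265 = 55650.
Total outcomes: 10! = 3628800.
Probability = 55650/3628800 = 53/3456.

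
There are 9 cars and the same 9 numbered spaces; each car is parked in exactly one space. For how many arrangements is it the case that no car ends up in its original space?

By inclusion-exclusion, !9 = Σ (-1)^k · 9!/k! for k=0..9
= 9! - 9!/1! + 9!/2! - 9!/3! + 9!/4! - 9!/5! + 9!/6! - 9!/7! + 9!/8! - 9!/9!
= 362880 - 362880 + 181440 - 60480 + 15120 - 3024 + 504 - 72 + 9 - 1
= 133496

133496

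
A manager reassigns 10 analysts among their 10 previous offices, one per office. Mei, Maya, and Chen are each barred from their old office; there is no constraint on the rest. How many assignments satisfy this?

2656080

Inclusion-exclusion on the 3 forbidden self-matches:
Σ_{j=0}^{3} (-1)^j C(3,j)(10-j)!
= C(3,0)·10! - C(3,1)·9! + C(3,2)·8! - C(3,3)·7!
= 3628800 - 1088640 + 120960 - 5040
= 2656080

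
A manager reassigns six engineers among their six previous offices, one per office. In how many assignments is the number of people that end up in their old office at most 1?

# with exactly i fixed is C(6,i)·!(6-i); sum over i=0..1:
  i=0: C(6,0)·!6 = 1·265 = 265
  i=1: C(6,1)·!5 = 6·44 = 264
Total = 529.

529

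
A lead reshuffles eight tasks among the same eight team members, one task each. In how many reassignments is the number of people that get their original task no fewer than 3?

3235

Sum C(8,i)·!(8-i) for i = 3..8:
  i=3: C(8,3)·!5 = 56·44 = 2464
  i=4: C(8,4)·!4 = 70·9 = 630
  i=5: C(8,5)·!3 = 56·2 = 112
  i=6: C(8,6)·!2 = 28·1 = 28
  i=7: C(8,7)·!1 = 8·0 = 0
  i=8: C(8,8)·!0 = 1·1 = 1
Total = 3235.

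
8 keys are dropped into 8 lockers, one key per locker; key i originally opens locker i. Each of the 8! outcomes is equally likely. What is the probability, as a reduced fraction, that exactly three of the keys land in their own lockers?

11/180

Favorable outcomes: C(8,3)·!5 = 56·44 = 2464.
Total outcomes: 8! = 40320.
Probability = 2464/40320 = 11/180.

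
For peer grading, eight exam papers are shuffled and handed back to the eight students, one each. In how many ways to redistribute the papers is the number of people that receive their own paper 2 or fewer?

Sum C(8,i)·!(8-i) for i = 0..2:
  i=0: C(8,0)·!8 = 1·14833 = 14833
  i=1: C(8,1)·!7 = 8·1854 = 14832
  i=2: C(8,2)·!6 = 28·265 = 7420
Total = 37085.

37085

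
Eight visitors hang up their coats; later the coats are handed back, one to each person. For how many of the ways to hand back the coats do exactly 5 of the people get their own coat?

112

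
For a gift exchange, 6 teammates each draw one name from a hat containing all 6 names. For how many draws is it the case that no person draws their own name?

The number of derangements of 6 is !6 = Σ_{k=0}^{6} (-1)^k·6!/k!
= 6! - 6!/1! + 6!/2! - 6!/3! + 6!/4! - 6!/5! + 6!/6!
= 720 - 720 + 360 - 120 + 30 - 6 + 1
= 265

265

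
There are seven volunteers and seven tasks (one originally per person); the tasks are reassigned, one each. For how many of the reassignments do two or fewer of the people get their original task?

# with exactly i fixed is C(7,i)·!(7-i); sum over i=0..2:
  i=0: C(7,0)·!7 = 1·1854 = 1854
  i=1: C(7,1)·!6 = 7·265 = 1855
  i=2: C(7,2)·!5 = 21·44 = 924
Total = 4633.

4633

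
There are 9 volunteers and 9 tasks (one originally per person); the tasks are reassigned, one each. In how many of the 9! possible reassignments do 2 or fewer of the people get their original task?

Sum C(9,i)·!(9-i) for i = 0..2:
  i=0: C(9,0)·!9 = 1·133496 = 133496
  i=1: C(9,1)·!8 = 9·14833 = 133497
  i=2: C(9,2)·!7 = 36·1854 = 66744
Total = 333737.

333737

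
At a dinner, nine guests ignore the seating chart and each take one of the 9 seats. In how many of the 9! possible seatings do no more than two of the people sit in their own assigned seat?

333737

Sum C(9,i)·!(9-i) for i = 0..2:
  i=0: C(9,0)·!9 = 1·133496 = 133496
  i=1: C(9,1)·!8 = 9·14833 = 133497
  i=2: C(9,2)·!7 = 36·1854 = 66744
Total = 333737.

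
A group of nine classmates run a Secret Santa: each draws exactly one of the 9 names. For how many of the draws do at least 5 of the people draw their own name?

Sum C(9,i)·!(9-i) for i = 5..9:
  i=5: C(9,5)·!4 = 126·9 = 1134
  i=6: C(9,6)·!3 = 84·2 = 168
  i=7: C(9,7)·!2 = 36·1 = 36
  i=8: C(9,8)·!1 = 9·0 = 0
  i=9: C(9,9)·!0 = 1·1 = 1
Total = 1339.

1339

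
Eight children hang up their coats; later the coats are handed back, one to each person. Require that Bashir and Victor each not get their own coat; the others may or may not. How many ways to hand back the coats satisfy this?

30960

Inclusion-exclusion on the 2 forbidden self-matches:
Σ_{j=0}^{2} (-1)^j C(2,j)(8-j)!
= C(2,0)·8! - C(2,1)·7! + C(2,2)·6!
= 40320 - 10080 + 720
= 30960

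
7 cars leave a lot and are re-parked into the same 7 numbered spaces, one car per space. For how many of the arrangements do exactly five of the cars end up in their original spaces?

Choose which 5 of the 7 are fixed: C(7,5) = 21.
The other 2 form a derangement: !2 = 1.
Total: 21 × 1 = 21.

21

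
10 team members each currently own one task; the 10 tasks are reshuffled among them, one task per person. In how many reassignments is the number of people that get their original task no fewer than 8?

Sum C(10,i)·!(10-i) for i = 8..10:
  i=8: C(10,8)·!2 = 45·1 = 45
  i=9: C(10,9)·!1 = 10·0 = 0
  i=10: C(10,10)·!0 = 1·1 = 1
Total = 46.

46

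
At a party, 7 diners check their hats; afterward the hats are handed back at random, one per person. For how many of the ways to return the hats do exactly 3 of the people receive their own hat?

315

Pick the 3 fixed positions: C(7,3) = 35 ways.
The remaining 4 must be deranged: !4 = 9.
Total: 35 × 9 = 315.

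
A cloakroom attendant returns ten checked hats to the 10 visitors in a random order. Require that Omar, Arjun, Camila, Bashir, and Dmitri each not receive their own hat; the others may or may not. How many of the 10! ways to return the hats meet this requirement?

2170680

Inclusion-exclusion on the 5 forbidden self-matches:
Σ_{j=0}^{5} (-1)^j C(5,j)(10-j)!
= C(5,0)·10! - C(5,1)·9! + C(5,2)·8! - C(5,3)·7! + C(5,4)·6! - C(5,5)·5!
= 3628800 - 1814400 + 403200 - 50400 + 3600 - 120
= 2170680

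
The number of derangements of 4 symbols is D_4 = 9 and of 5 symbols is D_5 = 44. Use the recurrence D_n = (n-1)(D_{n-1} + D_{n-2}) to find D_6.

265

D_6 = (6-1)·(D_5 + D_4) = 5·(44 + 9) = 5·53 = 265.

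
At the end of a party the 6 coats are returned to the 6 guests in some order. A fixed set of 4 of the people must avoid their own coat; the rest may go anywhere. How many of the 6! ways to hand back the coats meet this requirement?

Inclusion-exclusion on the 4 forbidden self-matches:
Σ_{j=0}^{4} (-1)^j C(4,j)(6-j)!
= C(4,0)·6! - C(4,1)·5! + C(4,2)·4! - C(4,3)·3! + C(4,4)·2!
= 720 - 480 + 144 - 24 + 2
= 362

362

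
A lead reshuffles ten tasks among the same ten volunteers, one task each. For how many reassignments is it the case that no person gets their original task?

The subfactorial !10 = [10!/e] (nearest integer).
10! = 3628800, and 3628800/e ≈ 1334960.92, so !10 = 1334961.

1334961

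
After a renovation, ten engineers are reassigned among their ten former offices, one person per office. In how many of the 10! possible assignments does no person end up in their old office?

Use !n = n·!(n-1) + (-1)^n.
!10 = 10·133496 + 1 = 1334961

1334961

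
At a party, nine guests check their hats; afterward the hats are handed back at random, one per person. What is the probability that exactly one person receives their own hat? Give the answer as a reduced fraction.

2119/5760

Favorable outcomes: C(9,1)·!8 = 9·14833 = 133497.
Total outcomes: 9! = 362880.
Probability = 133497/362880 = 2119/5760.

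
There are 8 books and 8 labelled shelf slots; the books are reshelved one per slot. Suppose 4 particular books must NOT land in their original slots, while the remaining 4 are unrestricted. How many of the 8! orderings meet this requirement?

24024

Inclusion-exclusion on the 4 forbidden self-matches:
Σ_{j=0}^{4} (-1)^j C(4,j)(8-j)!
= C(4,0)·8! - C(4,1)·7! + C(4,2)·6! - C(4,3)·5! + C(4,4)·4!
= 40320 - 20160 + 4320 - 480 + 24
= 24024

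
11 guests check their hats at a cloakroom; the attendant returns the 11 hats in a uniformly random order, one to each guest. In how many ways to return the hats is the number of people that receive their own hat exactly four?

611820

Choose which 4 of the 11 are fixed: C(11,4) = 330.
The other 7 form a derangement: !7 = 1854.
Total: 330 × 1854 = 611820.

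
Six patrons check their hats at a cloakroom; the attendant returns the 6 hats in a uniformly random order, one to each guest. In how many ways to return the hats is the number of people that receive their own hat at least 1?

455

Sum C(6,i)·!(6-i) for i = 1..6:
  i=1: C(6,1)·!5 = 6·44 = 264
  i=2: C(6,2)·!4 = 15·9 = 135
  i=3: C(6,3)·!3 = 20·2 = 40
  i=4: C(6,4)·!2 = 15·1 = 15
  i=5: C(6,5)·!1 = 6·0 = 0
  i=6: C(6,6)·!0 = 1·1 = 1
Total = 455.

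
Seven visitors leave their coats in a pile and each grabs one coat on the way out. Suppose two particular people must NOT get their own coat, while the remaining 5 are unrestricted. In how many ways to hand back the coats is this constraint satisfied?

Let A_j be the event that the j-th constrained one is fixed. By inclusion-exclusion over the 2 events:
Σ_{j=0}^{2} (-1)^j C(2,j)(7-j)!
= C(2,0)·7! - C(2,1)·6! + C(2,2)·5!
= 5040 - 1440 + 120
= 3720

3720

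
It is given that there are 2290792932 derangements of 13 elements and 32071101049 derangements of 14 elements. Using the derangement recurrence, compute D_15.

D_15 = (15-1)·(D_14 + D_13) = 14·(32071101049 + 2290792932) = 14·34361893981 = 481066515734.

481066515734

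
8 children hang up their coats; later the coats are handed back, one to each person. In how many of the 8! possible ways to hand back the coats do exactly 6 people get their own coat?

28

Pick the 6 fixed positions: C(8,6) = 28 ways.
The remaining 2 must be deranged: !2 = 1.
Total: 28 × 1 = 28.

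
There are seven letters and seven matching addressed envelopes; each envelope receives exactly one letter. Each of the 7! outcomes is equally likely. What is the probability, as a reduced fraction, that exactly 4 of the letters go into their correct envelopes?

1/72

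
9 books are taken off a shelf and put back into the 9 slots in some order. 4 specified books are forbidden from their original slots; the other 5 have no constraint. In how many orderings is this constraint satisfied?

Let A_j be the event that the j-th constrained one is fixed. By inclusion-exclusion over the 4 events:
Σ_{j=0}^{4} (-1)^j C(4,j)(9-j)!
= C(4,0)·9! - C(4,1)·8! + C(4,2)·7! - C(4,3)·6! + C(4,4)·5!
= 362880 - 161280 + 30240 - 2880 + 120
= 229080

229080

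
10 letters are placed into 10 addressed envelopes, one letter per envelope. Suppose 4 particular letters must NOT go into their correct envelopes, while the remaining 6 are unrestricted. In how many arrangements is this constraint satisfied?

2399760

Inclusion-exclusion on the 4 forbidden self-matches:
Σ_{j=0}^{4} (-1)^j C(4,j)(10-j)!
= C(4,0)·10! - C(4,1)·9! + C(4,2)·8! - C(4,3)·7! + C(4,4)·6!
= 3628800 - 1451520 + 241920 - 20160 + 720
= 2399760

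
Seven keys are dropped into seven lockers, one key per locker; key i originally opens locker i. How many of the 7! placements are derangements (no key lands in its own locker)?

The number of derangements of 7 is !7 = Σ_{k=0}^{7} (-1)^k·7!/k!
= 7! - 7!/1! + 7!/2! - 7!/3! + 7!/4! - 7!/5! + 7!/6! - 7!/7!
= 5040 - 5040 + 2520 - 840 + 210 - 42 + 7 - 1
= 1854

1854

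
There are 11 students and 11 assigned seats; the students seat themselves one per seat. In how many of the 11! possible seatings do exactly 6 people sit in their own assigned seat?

Pick the 6 fixed positions: C(11,6) = 462 ways.
The other 5 form a derangement: !5 = 44.
Total: 462 × 44 = 20328.

20328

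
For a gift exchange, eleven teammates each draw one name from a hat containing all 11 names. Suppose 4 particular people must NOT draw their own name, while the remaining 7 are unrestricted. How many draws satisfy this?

27422640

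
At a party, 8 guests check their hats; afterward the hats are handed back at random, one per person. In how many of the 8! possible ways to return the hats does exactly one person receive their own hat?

14832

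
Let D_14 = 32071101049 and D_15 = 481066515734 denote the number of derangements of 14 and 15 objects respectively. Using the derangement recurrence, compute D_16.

D_16 = (16-1)·(D_15 + D_14) = 15·(481066515734 + 32071101049) = 15·513137616783 = 7697064251745.

7697064251745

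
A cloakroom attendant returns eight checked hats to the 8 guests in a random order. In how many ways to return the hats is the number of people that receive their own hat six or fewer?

40319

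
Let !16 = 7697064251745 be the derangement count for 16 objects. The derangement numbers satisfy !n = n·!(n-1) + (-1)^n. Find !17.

130850092279664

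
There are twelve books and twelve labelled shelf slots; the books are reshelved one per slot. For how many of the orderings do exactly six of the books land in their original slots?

244860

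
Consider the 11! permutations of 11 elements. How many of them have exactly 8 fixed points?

330

Choose which 8 of the 11 are fixed: C(11,8) = 165.
The remaining 3 must be deranged: !3 = 2.
Total: 165 × 2 = 330.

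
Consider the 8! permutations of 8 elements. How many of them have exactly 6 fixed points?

28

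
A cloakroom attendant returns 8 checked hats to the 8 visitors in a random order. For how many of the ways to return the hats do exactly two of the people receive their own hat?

Choose which 2 of the 8 are fixed: C(8,2) = 28.
The remaining 6 must be deranged: !6 = 265.
Total: 28 × 265 = 7420.

7420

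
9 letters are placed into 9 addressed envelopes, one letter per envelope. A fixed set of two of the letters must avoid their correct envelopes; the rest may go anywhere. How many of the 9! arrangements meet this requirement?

Inclusion-exclusion on the 2 forbidden self-matches:
Σ_{j=0}^{2} (-1)^j C(2,j)(9-j)!
= C(2,0)·9! - C(2,1)·8! + C(2,2)·7!
= 362880 - 80640 + 5040
= 287280

287280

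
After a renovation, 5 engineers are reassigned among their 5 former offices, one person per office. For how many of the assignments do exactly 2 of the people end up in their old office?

Pick the 2 fixed positions: C(5,2) = 10 ways.
The other 3 form a derangement: !3 = 2.
Total: 10 × 2 = 20.

20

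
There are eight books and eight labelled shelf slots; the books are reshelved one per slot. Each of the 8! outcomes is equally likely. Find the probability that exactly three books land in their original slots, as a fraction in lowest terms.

Favorable outcomes: C(8,3)·!5 = 56·44 = 2464.
Total outcomes: 8! = 40320.
Probability = 2464/40320 = 11/180.

11/180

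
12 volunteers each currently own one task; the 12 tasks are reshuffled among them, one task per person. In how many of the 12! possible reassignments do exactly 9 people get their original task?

440

Choose which 9 of the 12 are fixed: C(12,9) = 220.
The other 3 form a derangement: !3 = 2.
Total: 220 × 2 = 440.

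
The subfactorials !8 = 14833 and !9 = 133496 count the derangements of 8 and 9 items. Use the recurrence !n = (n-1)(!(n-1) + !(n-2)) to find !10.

1334961

!10 = (10-1)·(!9 + !8) = 9·(133496 + 14833) = 9·148329 = 1334961.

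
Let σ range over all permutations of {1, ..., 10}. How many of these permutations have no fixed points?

1334961

Recurrence: !10 = 10·!9 + (-1)^10.
!10 = 10·133496 + 1 = 1334961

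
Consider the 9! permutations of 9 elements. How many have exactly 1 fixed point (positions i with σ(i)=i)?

Choose which one of the 9 is fixed: C(9,1) = 9.
The remaining 8 must be deranged: !8 = 14833.
Total: 9 × 14833 = 133497.

133497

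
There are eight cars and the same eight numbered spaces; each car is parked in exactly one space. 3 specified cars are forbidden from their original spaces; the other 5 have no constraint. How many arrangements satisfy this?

Let A_j be the event that the j-th constrained one is fixed. By inclusion-exclusion over the 3 events:
Σ_{j=0}^{3} (-1)^j C(3,j)(8-j)!
= C(3,0)·8! - C(3,1)·7! + C(3,2)·6! - C(3,3)·5!
= 40320 - 15120 + 2160 - 120
= 27240

27240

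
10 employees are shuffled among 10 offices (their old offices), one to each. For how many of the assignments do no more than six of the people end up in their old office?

Sum C(10,i)·!(10-i) for i = 0..6:
  i=0: C(10,0)·!10 = 1·1334961 = 1334961
  i=1: C(10,1)·!9 = 10·133496 = 1334960
  i=2: C(10,2)·!8 = 45·14833 = 667485
  i=3: C(10,3)·!7 = 120·1854 = 222480
  i=4: C(10,4)·!6 = 210·265 = 55650
  i=5: C(10,5)·!5 = 252·44 = 11088
  i=6: C(10,6)·!4 = 210·9 = 1890
Total = 3628514.

3628514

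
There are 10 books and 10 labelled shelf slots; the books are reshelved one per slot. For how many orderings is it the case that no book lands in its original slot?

1334961

!10 is the nearest integer to 10!/e.
10! = 3628800, and 3628800/e ≈ 1334960.92, so !10 = 1334961.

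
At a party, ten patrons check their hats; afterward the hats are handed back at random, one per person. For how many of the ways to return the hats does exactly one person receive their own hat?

1334960

Pick the single fixed position: C(10,1) = 10 ways.
The remaining 9 must be deranged: !9 = 133496.
Total: 10 × 133496 = 1334960.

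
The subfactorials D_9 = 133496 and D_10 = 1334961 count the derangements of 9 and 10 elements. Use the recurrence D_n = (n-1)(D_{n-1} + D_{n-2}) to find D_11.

14684570

D_11 = (11-1)·(D_10 + D_9) = 10·(1334961 + 133496) = 10·1468457 = 14684570.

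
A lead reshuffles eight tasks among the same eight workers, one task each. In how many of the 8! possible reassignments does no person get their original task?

14833

The number of derangements of 8 is !8 = Σ_{k=0}^{8} (-1)^k·8!/k!
= 8! - 8!/1! + 8!/2! - 8!/3! + 8!/4! - 8!/5! + 8!/6! - 8!/7! + 8!/8!
= 40320 - 40320 + 20160 - 6720 + 1680 - 336 + 56 - 8 + 1
= 14833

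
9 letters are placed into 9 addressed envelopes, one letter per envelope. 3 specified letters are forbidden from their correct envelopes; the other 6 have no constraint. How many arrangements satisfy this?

256320

Let A_j be the event that the j-th constrained one is fixed. By inclusion-exclusion over the 3 events:
Σ_{j=0}^{3} (-1)^j C(3,j)(9-j)!
= C(3,0)·9! - C(3,1)·8! + C(3,2)·7! - C(3,3)·6!
= 362880 - 120960 + 15120 - 720
= 256320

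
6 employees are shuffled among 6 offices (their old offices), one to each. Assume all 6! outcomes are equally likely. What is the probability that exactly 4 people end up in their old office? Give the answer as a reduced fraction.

1/48

Favorable outcomes: C(6,4)·!2 = 15·1 = 15.
Total outcomes: 6! = 720.
Probability = 15/720 = 1/48.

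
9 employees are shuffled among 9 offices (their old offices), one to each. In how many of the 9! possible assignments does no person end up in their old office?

The subfactorial !9 = [9!/e] (nearest integer).
9! = 362880, and 362880/e ≈ 133496.09, so !9 = 133496.

133496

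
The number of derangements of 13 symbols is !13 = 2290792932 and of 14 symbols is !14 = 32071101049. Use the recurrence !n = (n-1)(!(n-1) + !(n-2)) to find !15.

!15 = (15-1)·(!14 + !13) = 14·(32071101049 + 2290792932) = 14·34361893981 = 481066515734.

481066515734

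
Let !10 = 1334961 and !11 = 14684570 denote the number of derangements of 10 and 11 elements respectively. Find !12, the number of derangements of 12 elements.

176214841

!12 = (12-1)·(!11 + !10) = 11·(14684570 + 1334961) = 11·16019531 = 176214841.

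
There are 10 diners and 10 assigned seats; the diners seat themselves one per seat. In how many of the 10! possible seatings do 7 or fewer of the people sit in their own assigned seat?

# with exactly i fixed is C(10,i)·!(10-i); sum over i=0..7:
  i=0: C(10,0)·!10 = 1·1334961 = 1334961
  i=1: C(10,1)·!9 = 10·133496 = 1334960
  i=2: C(10,2)·!8 = 45·14833 = 667485
  i=3: C(10,3)·!7 = 120·1854 = 222480
  i=4: C(10,4)·!6 = 210·265 = 55650
  i=5: C(10,5)·!5 = 252·44 = 11088
  i=6: C(10,6)·!4 = 210·9 = 1890
  i=7: C(10,7)·!3 = 120·2 = 240
Total = 3628754.

3628754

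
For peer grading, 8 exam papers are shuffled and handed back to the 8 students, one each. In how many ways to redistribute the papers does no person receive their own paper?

!8 is the nearest integer to 8!/e.
8! = 40320, and 40320/e ≈ 14832.90, so !8 = 14833.

14833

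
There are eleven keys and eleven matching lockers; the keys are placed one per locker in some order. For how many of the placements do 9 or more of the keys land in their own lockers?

Sum C(11,i)·!(11-i) for i = 9..11:
  i=9: C(11,9)·!2 = 55·1 = 55
  i=10: C(11,10)·!1 = 11·0 = 0
  i=11: C(11,11)·!0 = 1·1 = 1
Total = 56.

56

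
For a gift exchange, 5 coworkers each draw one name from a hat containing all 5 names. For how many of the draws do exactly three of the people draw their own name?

Pick the 3 fixed positions: C(5,3) = 10 ways.
The other 2 form a derangement: !2 = 1.
Total: 10 × 1 = 10.

10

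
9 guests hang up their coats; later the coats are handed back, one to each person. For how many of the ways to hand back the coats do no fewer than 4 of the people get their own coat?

6883

Sum C(9,i)·!(9-i) for i = 4..9:
  i=4: C(9,4)·!5 = 126·44 = 5544
  i=5: C(9,5)·!4 = 126·9 = 1134
  i=6: C(9,6)·!3 = 84·2 = 168
  i=7: C(9,7)·!2 = 36·1 = 36
  i=8: C(9,8)·!1 = 9·0 = 0
  i=9: C(9,9)·!0 = 1·1 = 1
Total = 6883.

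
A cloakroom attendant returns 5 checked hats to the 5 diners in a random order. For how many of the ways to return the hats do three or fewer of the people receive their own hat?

119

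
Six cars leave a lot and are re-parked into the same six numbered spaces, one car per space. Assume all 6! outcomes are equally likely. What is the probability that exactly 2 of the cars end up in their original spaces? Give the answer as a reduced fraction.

3/16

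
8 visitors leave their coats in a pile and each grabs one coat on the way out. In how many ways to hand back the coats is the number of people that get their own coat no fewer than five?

141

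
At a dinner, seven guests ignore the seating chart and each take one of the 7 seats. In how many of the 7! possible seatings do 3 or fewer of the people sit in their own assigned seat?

4948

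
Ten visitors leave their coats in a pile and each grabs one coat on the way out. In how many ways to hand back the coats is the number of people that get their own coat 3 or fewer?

Sum C(10,i)·!(10-i) for i = 0..3:
  i=0: C(10,0)·!10 = 1·1334961 = 1334961
  i=1: C(10,1)·!9 = 10·133496 = 1334960
  i=2: C(10,2)·!8 = 45·14833 = 667485
  i=3: C(10,3)·!7 = 120·1854 = 222480
Total = 3559886.

3559886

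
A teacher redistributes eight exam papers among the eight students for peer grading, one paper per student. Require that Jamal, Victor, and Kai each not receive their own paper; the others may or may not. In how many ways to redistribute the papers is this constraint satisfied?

27240

Let A_j be the event that the j-th constrained one is fixed. By inclusion-exclusion over the 3 events:
Σ_{j=0}^{3} (-1)^j C(3,j)(8-j)!
= C(3,0)·8! - C(3,1)·7! + C(3,2)·6! - C(3,3)·5!
= 40320 - 15120 + 2160 - 120
= 27240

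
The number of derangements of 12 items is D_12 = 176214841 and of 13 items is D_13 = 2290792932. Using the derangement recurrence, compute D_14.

32071101049

D_14 = (14-1)·(D_13 + D_12) = 13·(2290792932 + 176214841) = 13·2467007773 = 32071101049.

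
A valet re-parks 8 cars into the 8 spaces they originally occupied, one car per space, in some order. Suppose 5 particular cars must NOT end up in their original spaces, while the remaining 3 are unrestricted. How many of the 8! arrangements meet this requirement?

Inclusion-exclusion on the 5 forbidden self-matches:
Σ_{j=0}^{5} (-1)^j C(5,j)(8-j)!
= C(5,0)·8! - C(5,1)·7! + C(5,2)·6! - C(5,3)·5! + C(5,4)·4! - C(5,5)·3!
= 40320 - 25200 + 7200 - 1200 + 120 - 6
= 21234

21234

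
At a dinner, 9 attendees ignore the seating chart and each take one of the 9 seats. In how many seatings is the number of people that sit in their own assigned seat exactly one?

133497

Choose which one of the 9 is fixed: C(9,1) = 9.
The remaining 8 must be deranged: !8 = 14833.
Total: 9 × 14833 = 133497.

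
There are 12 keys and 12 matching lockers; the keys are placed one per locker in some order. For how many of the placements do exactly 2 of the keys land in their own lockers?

88107426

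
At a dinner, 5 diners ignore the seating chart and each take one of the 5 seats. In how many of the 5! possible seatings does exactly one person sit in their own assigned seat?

Choose which one of the 5 is fixed: C(5,1) = 5.
The remaining 4 must be deranged: !4 = 9.
Total: 5 × 9 = 45.

45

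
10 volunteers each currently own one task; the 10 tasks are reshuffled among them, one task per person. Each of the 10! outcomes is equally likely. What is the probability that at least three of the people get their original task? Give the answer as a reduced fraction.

Favorable outcomes: Σ_{i≥3} C(10,i)·!(10-i) = 120·1854 + 210·265 + 252·44 + 210·9 + 120·2 + 45·1 + 10·0 + 1·1 = 291394.
Total outcomes: 10! = 3628800.
Probability = 291394/3628800 = 145697/1814400.

145697/1814400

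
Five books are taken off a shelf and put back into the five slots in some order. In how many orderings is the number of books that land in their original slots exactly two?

20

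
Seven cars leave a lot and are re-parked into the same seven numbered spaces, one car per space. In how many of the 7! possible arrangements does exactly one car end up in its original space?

Choose which one of the 7 is fixed: C(7,1) = 7.
The remaining 6 must be deranged: !6 = 265.
Total: 7 × 265 = 1855.

1855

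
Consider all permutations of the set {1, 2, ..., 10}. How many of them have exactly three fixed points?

Pick the 3 fixed positions: C(10,3) = 120 ways.
The other 7 form a derangement: !7 = 1854.
Total: 120 × 1854 = 222480.

222480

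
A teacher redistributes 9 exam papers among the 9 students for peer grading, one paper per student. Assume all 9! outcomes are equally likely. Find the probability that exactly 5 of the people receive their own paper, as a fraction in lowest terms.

Favorable outcomes: C(9,5)·!4 = 126·9 = 1134.
Total outcomes: 9! = 362880.
Probability = 1134/362880 = 1/320.

1/320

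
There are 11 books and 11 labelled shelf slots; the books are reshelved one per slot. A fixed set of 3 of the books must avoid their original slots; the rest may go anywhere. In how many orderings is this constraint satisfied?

Inclusion-exclusion on the 3 forbidden self-matches:
Σ_{j=0}^{3} (-1)^j C(3,j)(11-j)!
= C(3,0)·11! - C(3,1)·10! + C(3,2)·9! - C(3,3)·8!
= 39916800 - 10886400 + 1088640 - 40320
= 30078720

30078720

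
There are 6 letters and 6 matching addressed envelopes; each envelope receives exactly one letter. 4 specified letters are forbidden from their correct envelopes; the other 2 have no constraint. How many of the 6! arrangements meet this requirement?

Let A_j be the event that the j-th constrained one is fixed. By inclusion-exclusion over the 4 events:
Σ_{j=0}^{4} (-1)^j C(4,j)(6-j)!
= C(4,0)·6! - C(4,1)·5! + C(4,2)·4! - C(4,3)·3! + C(4,4)·2!
= 720 - 480 + 144 - 24 + 2
= 362

362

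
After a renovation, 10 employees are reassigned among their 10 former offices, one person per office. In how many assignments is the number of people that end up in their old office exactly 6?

Pick the 6 fixed positions: C(10,6) = 210 ways.
The other 4 form a derangement: !4 = 9.
Total: 210 × 9 = 1890.

1890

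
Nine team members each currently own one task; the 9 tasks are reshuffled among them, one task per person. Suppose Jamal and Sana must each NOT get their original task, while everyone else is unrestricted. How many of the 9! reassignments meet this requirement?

287280

Inclusion-exclusion on the 2 forbidden self-matches:
Σ_{j=0}^{2} (-1)^j C(2,j)(9-j)!
= C(2,0)·9! - C(2,1)·8! + C(2,2)·7!
= 362880 - 80640 + 5040
= 287280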